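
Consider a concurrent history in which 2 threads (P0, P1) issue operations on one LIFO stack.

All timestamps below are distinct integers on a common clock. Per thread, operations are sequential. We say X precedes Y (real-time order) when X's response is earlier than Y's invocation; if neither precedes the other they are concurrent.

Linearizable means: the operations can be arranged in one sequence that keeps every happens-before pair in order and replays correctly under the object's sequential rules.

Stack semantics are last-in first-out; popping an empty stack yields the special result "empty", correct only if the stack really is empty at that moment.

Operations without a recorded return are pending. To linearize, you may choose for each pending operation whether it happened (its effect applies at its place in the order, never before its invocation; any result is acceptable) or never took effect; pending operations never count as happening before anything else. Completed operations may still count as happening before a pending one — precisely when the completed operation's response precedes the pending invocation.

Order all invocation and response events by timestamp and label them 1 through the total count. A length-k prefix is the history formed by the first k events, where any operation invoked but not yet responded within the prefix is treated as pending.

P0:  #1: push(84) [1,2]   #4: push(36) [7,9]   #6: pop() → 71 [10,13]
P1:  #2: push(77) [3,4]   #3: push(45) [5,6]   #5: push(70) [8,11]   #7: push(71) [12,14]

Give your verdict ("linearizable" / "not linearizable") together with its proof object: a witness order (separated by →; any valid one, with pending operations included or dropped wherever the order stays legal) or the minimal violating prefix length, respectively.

linearizable — witness: #1 → #2 → #3 → #4 → #5 → #7 → #6

step 1: #1 push(84) — stack <84>
step 2: #2 push(77) — stack <84,77>
step 3: #3 push(45) — stack <84,77,45>
step 4: #4 push(36) — stack <84,77,45,36>
step 5: #5 push(70) — stack <84,77,45,36,70>
step 6: #7 push(71) — stack <84,77,45,36,70,71>
step 7: #6 pop() → 71 — stack <84,77,45,36,70>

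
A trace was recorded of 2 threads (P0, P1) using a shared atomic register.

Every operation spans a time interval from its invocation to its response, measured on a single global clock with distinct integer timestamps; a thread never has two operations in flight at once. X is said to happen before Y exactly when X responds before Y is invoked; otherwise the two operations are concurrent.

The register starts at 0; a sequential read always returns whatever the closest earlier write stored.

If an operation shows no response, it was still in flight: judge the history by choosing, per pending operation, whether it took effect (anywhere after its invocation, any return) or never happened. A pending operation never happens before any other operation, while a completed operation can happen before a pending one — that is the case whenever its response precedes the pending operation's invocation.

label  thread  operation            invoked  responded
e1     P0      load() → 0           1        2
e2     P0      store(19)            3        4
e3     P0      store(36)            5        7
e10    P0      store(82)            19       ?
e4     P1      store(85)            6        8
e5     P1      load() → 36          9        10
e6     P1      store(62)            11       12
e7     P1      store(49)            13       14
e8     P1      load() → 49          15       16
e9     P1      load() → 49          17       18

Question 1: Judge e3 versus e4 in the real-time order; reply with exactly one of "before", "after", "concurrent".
e3 spans [5,7], e4 spans [6,8]
the intervals overlap in both directions

concurrent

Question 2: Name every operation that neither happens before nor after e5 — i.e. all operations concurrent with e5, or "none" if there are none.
e5 spans [9,10]: anything still running between times 9 and 10 counts as concurrent
e1 [1,2]: before
e2 [3,4]: before
e3 [5,7]: before
e4 [6,8]: before
e6 [11,12]: after
e7 [13,14]: after
e8 [15,16]: after
e9 [17,18]: after
e10 [19,…): after

none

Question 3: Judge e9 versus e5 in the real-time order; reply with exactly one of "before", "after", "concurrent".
e9 spans [17,18], e5 spans [9,10]
resp(e5)=10 < inv(e9)=17

after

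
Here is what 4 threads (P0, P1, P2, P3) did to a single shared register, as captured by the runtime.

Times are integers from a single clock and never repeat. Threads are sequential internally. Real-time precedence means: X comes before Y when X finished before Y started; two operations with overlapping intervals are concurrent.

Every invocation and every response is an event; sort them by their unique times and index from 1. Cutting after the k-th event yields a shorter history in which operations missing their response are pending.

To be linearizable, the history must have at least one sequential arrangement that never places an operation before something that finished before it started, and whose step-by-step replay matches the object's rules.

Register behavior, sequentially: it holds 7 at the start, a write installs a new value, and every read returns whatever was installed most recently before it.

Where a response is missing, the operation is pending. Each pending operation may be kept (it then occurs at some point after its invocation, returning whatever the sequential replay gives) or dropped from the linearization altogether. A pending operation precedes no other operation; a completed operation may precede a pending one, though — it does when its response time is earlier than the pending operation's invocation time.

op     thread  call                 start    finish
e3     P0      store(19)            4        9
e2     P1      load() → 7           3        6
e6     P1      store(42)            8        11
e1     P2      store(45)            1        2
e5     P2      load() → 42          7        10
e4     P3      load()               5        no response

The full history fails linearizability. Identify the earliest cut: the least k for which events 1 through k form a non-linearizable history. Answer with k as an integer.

6

events 1..5 are linearizable, e.g. via e1:
step 1: e1 store(45) — value 45
adding event 6 (e2 responds at 6) leaves no legal real-time order
including or dropping the 2 pending operations (e3, e4) in any combination fails
one such order, e1, e2 (pending dropped), breaks at step 2 where e2 load() → 7 is illegal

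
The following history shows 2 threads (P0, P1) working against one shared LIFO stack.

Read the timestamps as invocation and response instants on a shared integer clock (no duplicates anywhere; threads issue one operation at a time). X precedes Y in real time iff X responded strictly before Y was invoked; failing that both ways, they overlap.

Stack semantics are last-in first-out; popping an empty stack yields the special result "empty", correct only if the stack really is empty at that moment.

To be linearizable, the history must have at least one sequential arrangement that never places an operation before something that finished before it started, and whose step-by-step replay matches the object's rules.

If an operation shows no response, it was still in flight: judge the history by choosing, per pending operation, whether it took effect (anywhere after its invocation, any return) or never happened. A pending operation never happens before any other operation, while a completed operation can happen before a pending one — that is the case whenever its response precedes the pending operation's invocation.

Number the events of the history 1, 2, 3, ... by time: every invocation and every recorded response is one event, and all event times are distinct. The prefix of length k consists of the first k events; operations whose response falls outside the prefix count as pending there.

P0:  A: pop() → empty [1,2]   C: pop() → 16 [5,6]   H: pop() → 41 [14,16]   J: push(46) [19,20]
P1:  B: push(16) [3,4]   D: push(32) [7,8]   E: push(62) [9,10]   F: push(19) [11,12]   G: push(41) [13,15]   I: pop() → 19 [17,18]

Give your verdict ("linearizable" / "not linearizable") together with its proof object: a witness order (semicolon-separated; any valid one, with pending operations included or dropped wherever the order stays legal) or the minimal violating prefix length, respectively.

step 1: A pop() → empty — stack <>
step 2: B push(16) — stack <16>
step 3: C pop() → 16 — stack <>
step 4: D push(32) — stack <32>
step 5: E push(62) — stack <32,62>
step 6: F push(19) — stack <32,62,19>
step 7: G push(41) — stack <32,62,19,41>
step 8: H pop() → 41 — stack <32,62,19>
step 9: I pop() → 19 — stack <32,62>
step 10: J push(46) — stack <32,62,46>

linearizable — witness: A; B; C; D; E; F; G; H; I; J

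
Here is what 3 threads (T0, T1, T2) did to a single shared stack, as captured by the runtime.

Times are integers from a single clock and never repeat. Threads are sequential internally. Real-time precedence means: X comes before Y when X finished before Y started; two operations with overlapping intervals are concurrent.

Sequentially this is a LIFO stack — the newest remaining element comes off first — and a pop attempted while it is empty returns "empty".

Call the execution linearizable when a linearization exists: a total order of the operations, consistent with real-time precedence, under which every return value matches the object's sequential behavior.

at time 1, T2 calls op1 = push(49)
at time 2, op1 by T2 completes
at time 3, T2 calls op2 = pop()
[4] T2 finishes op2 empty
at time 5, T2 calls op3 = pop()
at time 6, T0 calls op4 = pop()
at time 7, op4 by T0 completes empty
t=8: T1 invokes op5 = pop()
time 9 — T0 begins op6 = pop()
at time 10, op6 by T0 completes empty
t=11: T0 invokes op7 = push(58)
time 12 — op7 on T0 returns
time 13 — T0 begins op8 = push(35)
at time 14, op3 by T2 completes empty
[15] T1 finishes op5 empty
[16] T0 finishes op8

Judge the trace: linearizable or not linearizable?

cut after 3 events: linearizable; cut after 4 events (op2 responds, time 4): not linearizable
one real-time candidate order over the 2 completed operations — the stack replay rejects it
take op1, op2: step 2 already fails, because op2 pop() → empty cannot occur there

not linearizable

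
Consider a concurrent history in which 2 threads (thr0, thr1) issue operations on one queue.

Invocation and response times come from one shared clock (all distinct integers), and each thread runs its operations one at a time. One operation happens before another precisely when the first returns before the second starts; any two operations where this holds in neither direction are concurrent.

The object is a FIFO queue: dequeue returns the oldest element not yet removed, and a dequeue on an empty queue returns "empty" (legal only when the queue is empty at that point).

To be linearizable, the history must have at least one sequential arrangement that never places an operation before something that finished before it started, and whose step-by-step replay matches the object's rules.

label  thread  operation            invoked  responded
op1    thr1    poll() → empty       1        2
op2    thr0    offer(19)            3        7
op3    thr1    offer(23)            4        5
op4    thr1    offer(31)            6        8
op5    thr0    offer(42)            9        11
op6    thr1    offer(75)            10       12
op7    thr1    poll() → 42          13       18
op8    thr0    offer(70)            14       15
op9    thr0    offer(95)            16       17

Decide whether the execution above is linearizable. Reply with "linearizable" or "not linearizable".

prefix check: 1..17 passes, 1..18 fails once op7's time-18 response joins
real-time-consistent orders of the 9 completed operations: 18 — all fail the queue replay
take op1, op2, op3, op4, op5, op6, op7, op8, op9: step 7 already fails, because op7 poll() → 42 cannot occur there
take op1, op2, op3, op4, op5, op6, op8, op7, op9: step 8 already fails, because op7 poll() → 42 cannot occur there

not linearizable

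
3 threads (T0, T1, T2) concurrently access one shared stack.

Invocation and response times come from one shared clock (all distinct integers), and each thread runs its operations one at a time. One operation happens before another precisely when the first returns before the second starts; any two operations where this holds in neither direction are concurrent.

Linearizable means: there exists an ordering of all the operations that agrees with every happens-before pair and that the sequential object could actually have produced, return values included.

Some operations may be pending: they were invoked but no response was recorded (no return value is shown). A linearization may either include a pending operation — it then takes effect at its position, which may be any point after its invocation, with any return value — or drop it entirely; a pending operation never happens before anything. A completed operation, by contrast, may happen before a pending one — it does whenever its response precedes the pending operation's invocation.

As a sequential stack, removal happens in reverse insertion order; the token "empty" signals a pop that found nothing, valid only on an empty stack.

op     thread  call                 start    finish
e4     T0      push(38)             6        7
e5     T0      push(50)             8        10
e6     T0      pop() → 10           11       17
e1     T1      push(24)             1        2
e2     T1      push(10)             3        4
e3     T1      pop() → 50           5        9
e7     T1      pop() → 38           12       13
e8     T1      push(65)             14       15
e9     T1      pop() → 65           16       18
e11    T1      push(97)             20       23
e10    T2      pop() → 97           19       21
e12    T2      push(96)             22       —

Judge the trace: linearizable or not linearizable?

witness order: e1, e2, e4, e5, e3, e7, e6, e8, e9, e11, e10
1. e1 push(24), leaving stack <24>
2. e2 push(10), leaving stack <24,10>
3. e4 push(38), leaving stack <24,10,38>
4. e5 push(50), leaving stack <24,10,38,50>
5. e3 pop() → 50, leaving stack <24,10,38>
6. e7 pop() → 38, leaving stack <24,10>
7. e6 pop() → 10, leaving stack <24>
8. e8 push(65), leaving stack <24,65>
9. e9 pop() → 65, leaving stack <24>
10. e11 push(97), leaving stack <24,97>
11. e10 pop() → 97, leaving stack <24>

linearizable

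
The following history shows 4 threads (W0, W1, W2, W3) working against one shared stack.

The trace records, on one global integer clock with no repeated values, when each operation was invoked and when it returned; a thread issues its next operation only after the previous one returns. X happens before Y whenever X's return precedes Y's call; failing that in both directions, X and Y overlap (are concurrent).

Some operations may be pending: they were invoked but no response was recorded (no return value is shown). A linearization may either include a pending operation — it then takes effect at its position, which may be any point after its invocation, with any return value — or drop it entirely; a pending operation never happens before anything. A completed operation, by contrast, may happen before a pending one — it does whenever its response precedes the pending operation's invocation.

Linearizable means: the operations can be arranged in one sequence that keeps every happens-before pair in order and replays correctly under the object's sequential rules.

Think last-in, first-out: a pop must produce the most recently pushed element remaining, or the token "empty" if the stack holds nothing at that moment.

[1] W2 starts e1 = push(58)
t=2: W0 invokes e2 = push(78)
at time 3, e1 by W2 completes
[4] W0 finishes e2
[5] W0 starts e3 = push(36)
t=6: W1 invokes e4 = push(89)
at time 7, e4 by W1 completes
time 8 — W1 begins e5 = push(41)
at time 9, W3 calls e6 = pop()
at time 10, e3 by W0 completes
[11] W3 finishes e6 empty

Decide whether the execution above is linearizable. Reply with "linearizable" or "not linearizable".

cut after 10 events: linearizable; cut after 11 events (e6 responds, time 11): not linearizable
the 5 completed operations admit 6 real-time orders; each fails the stack replay
including or dropping the 1 pending operation (e5) in any combination fails
take e1, e2, e3, e4, e6 (pending dropped): step 5 already fails, because e6 pop() → empty cannot occur there
take e1, e2, e4, e3, e6 (pending dropped): step 5 already fails, because e6 pop() → empty cannot occur there

not linearizable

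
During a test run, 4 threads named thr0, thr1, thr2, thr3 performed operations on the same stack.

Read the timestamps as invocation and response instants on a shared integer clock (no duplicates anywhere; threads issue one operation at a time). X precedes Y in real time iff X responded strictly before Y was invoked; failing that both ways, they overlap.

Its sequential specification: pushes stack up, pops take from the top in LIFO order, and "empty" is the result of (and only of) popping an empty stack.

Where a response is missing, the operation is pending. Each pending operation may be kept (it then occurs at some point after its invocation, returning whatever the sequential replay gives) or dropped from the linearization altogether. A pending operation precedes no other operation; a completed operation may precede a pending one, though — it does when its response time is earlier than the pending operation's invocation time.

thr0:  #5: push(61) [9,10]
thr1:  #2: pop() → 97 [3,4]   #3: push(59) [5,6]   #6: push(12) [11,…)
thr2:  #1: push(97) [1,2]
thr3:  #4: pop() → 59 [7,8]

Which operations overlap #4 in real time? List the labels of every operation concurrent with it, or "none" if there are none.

none

#4 runs from 7 to 8; window-overlapping ops are concurrent
#1 [1,2]: before
#2 [3,4]: before
#3 [5,6]: before
#5 [9,10]: after
#6 [11,…): after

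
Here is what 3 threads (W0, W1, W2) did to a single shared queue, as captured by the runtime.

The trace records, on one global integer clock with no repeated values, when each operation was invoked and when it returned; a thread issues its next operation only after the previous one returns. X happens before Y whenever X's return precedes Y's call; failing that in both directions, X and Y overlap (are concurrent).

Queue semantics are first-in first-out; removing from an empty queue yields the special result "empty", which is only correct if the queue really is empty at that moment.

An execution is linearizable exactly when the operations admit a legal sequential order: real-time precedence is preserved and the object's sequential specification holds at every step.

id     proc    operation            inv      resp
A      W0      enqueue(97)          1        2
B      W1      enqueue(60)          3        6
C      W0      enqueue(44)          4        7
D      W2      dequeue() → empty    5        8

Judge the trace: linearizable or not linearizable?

the violation lands at event 8, D's response at time 8: events 1..7 linearize, events 1..8 do not
no legal order exists: 6 real-time-consistent candidates over 4 completed queue operations, all rejected
for example A, B, C, D fails at step 4: D dequeue() → empty is not legal there
for example A, B, D, C fails at step 3: D dequeue() → empty is not legal there

not linearizable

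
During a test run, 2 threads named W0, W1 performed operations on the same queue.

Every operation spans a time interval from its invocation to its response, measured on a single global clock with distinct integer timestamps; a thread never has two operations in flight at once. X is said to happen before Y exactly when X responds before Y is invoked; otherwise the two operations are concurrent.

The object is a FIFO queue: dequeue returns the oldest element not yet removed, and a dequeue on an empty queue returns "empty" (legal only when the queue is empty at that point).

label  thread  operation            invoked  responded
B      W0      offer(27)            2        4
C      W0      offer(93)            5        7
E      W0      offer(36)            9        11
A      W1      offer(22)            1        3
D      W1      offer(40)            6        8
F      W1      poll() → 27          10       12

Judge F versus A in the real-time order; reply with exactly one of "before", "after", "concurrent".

after

F spans [10,12], A spans [1,3]
resp(A)=3 < inv(F)=10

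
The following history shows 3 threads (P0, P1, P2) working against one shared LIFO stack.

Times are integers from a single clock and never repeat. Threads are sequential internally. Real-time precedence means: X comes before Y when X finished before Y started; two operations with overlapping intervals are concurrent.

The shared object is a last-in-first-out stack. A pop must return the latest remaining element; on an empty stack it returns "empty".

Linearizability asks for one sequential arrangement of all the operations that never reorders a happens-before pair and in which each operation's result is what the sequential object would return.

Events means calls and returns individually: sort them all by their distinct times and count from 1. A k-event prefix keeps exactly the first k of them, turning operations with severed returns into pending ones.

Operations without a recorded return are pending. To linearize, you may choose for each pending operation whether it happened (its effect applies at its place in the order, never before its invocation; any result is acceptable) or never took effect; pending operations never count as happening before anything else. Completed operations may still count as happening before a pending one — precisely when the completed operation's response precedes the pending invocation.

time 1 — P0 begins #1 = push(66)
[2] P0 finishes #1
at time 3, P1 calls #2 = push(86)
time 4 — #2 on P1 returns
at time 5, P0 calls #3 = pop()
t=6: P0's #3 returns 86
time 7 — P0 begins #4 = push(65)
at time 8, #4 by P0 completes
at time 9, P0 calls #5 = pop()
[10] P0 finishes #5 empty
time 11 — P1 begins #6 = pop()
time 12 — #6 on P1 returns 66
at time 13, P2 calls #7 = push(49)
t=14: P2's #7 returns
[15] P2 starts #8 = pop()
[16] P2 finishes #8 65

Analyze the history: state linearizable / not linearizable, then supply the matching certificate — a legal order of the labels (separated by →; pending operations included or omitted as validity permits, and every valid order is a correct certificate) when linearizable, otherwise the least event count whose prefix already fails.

already the first 10 events (up to #5's response at time 10) admit no linearization; the first 9 still do
one real-time candidate order over the 5 completed operations — the LIFO stack replay rejects it
sample order #1, #2, #3, #4, #5 stalls at step 5 — #5 pop() → empty has no legal effect

not linearizable — minimal violating prefix: 10 events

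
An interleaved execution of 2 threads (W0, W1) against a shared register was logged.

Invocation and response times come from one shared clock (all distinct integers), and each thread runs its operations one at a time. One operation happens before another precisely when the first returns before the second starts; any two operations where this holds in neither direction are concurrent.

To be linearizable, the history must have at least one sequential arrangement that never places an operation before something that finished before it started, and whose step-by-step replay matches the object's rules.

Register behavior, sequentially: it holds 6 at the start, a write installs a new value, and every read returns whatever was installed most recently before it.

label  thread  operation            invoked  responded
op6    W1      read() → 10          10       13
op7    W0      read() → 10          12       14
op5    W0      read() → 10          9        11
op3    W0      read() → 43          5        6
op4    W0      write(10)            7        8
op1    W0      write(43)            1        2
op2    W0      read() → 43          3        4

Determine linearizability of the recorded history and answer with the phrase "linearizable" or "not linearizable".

a witness: op1, op2, op3, op4, op5, op6, op7
1. op1 write(43), leaving value 43
2. op2 read() → 43, leaving value 43
3. op3 read() → 43, leaving value 43
4. op4 write(10), leaving value 10
5. op5 read() → 10, leaving value 10
6. op6 read() → 10, leaving value 10
7. op7 read() → 10, leaving value 10

linearizable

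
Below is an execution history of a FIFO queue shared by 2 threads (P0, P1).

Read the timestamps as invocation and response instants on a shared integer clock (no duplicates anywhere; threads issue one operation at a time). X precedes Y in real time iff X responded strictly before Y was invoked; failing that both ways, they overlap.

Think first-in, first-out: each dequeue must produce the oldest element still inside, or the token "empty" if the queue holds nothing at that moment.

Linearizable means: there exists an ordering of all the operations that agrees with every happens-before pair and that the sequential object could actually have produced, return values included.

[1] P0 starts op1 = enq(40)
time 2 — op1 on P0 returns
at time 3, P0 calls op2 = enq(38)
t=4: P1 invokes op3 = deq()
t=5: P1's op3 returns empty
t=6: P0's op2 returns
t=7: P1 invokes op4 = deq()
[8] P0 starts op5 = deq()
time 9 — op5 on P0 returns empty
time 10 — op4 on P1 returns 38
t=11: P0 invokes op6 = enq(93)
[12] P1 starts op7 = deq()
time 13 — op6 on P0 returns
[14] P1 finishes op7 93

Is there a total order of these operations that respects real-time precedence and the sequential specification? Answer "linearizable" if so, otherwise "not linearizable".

events 1..4 are fine; event 5 — the response of op3 at time 5 — makes the prefix non-linearizable
a single order respects real time; the 2 completed FIFO queue operations fail replay along it
including or dropping the 1 pending operation (op2) in any combination fails
e.g. op1, op3 (pending dropped): illegal at step 2, since op3 deq() → empty cannot apply there

not linearizable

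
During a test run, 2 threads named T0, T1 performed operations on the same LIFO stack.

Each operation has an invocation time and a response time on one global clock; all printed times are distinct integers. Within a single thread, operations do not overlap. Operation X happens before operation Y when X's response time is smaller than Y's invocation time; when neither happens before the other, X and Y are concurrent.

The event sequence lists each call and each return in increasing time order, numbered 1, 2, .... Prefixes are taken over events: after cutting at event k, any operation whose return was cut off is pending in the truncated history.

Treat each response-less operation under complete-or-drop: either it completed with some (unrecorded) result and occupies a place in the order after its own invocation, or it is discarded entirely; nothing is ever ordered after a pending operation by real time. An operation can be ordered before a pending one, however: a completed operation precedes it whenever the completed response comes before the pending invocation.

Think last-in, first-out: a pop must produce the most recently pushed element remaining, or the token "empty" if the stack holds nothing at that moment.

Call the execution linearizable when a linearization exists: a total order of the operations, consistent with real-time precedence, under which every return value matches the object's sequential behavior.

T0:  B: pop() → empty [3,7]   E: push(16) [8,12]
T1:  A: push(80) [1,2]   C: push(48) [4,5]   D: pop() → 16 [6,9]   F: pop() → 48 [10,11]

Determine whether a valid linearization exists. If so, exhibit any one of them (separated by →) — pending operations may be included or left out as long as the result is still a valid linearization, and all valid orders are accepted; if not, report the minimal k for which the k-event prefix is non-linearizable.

the violation lands at event 7, B's response at time 7: events 1..6 linearize, events 1..7 do not
real-time-consistent orders of the 3 completed operations: 2 — all fail the LIFO stack replay
no escape via the 1 pending operation (D): every completion choice fails
one such order, A, B, C (pending dropped), breaks at step 2 where B pop() → empty is illegal
one such order, A, C, B (pending dropped), breaks at step 3 where B pop() → empty is illegal

not linearizable — minimal violating prefix: 7 events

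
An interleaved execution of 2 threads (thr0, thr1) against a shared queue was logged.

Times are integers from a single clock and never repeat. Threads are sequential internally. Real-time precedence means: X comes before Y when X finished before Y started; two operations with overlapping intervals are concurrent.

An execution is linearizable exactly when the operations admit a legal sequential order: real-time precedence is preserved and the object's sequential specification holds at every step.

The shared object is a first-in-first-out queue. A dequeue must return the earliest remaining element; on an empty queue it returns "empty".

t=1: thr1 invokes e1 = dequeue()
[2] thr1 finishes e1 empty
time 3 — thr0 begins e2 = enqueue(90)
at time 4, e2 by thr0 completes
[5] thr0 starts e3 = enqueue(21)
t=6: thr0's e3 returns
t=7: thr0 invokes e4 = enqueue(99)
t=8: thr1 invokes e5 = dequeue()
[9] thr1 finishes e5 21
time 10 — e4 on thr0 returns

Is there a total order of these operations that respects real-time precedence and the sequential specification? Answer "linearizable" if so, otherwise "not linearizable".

not linearizable

events 1..8 are fine; event 9 — the response of e5 at time 9 — makes the prefix non-linearizable
one real-time candidate order over the 4 completed operations — the queue replay rejects it
no completion choice of the 1 pending operation (e4) rescues it — every subset was tried
one such order, e1, e2, e3, e5 (pending dropped), breaks at step 4 where e5 dequeue() → 21 is illegal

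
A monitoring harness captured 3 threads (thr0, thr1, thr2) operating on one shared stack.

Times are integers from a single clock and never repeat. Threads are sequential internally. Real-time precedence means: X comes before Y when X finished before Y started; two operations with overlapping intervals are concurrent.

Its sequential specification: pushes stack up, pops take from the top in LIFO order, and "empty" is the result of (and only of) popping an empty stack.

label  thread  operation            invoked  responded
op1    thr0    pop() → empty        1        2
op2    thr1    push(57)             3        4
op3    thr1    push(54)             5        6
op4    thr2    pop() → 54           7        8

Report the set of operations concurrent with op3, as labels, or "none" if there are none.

none

op3 spans [5,6]: anything still running between times 5 and 6 counts as concurrent
op1 [1,2]: before
op2 [3,4]: before
op4 [7,8]: after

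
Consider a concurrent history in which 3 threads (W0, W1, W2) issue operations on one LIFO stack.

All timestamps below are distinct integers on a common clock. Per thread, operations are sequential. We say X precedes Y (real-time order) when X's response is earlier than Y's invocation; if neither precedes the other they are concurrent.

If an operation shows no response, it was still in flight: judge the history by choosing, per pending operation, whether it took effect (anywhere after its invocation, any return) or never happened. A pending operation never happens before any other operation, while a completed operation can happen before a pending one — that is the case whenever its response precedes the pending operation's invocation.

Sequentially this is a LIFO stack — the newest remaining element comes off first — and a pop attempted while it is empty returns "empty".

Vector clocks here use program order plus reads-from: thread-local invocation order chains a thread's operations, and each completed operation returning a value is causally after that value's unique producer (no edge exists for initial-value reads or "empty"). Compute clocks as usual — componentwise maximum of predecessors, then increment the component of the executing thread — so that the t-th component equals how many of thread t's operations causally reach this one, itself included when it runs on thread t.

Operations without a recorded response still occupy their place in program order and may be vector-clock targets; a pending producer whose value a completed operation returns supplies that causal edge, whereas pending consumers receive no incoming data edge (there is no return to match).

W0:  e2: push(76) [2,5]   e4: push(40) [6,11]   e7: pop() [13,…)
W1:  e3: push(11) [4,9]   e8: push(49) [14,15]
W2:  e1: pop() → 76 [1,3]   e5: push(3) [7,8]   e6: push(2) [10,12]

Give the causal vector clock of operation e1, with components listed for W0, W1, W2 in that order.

e3, invoked 4, has no incoming edges; only W1's bump applies → (0, 1, 0)
e2, invoked 2, has no incoming edges; only W0's bump applies → (1, 0, 0)
e8, invoked 14, takes VC(e3)=(0, 1, 0) under max, adds 1 for W1 → (0, 2, 0)
e1, invoked 1, takes VC(e2)=(1, 0, 0) under max, adds 1 for W2 → (1, 0, 1)
e4, invoked 6, takes VC(e2)=(1, 0, 0) under max, adds 1 for W0 → (2, 0, 0)
e5, invoked 7, takes VC(e1)=(1, 0, 1) under max, adds 1 for W2 → (1, 0, 2)
e7, invoked 13, takes VC(e4)=(2, 0, 0) under max, adds 1 for W0 → (3, 0, 0)
e6, invoked 10, takes VC(e5)=(1, 0, 2) under max, adds 1 for W2 → (1, 0, 3)
target: VC(e1) = (1, 0, 1)

(1, 0, 1)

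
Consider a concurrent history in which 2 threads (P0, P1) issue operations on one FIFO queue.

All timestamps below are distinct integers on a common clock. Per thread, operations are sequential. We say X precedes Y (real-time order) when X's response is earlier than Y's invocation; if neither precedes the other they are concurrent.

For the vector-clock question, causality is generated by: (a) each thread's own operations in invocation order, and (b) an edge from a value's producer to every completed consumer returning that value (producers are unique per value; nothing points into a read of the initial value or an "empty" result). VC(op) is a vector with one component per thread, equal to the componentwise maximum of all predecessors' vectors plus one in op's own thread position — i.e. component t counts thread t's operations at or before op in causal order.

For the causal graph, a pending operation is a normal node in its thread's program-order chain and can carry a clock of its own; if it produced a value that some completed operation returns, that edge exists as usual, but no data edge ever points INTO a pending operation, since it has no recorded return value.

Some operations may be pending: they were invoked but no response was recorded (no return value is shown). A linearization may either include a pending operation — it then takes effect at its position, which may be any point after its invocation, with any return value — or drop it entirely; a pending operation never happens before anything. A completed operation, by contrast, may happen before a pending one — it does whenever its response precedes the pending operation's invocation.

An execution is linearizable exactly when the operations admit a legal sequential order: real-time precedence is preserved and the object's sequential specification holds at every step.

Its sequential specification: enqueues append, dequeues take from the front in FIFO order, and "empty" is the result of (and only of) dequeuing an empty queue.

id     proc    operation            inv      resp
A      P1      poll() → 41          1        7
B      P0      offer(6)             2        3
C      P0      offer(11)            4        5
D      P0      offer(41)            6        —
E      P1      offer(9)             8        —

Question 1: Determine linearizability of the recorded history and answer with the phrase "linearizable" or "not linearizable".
cut after 6 events: linearizable; cut after 7 events (A responds, time 7): not linearizable
every one of the 3 real-time-consistent orders over 3 completed FIFO queue ops fails the sequential spec
including or dropping the 1 pending operation (D) in any combination fails
take A, B, C (pending dropped): step 1 already fails, because A poll() → 41 cannot occur there
take B, A, C (pending dropped): step 2 already fails, because A poll() → 41 cannot occur there

not linearizable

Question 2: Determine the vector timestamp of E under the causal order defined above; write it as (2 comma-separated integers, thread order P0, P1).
invoked at 2, B has no predecessors; its own P0 bump gives (1, 0)
invoked at 4, C merges VC(B)=(1, 0) and bumps P0's slot → (2, 0)
invoked at 6, D merges VC(C)=(2, 0) and bumps P0's slot → (3, 0)
invoked at 1, A merges VC(D)=(3, 0) and bumps P1's slot → (3, 1)
invoked at 8, E merges VC(A)=(3, 1) and bumps P1's slot → (3, 2)
target: VC(E) = (3, 2)

(3, 2)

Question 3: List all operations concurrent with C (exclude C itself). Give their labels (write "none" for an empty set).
C runs from 4 to 5; window-overlapping ops are concurrent
A [1,7]: concurrent
B [2,3]: before
D [6,…): after
E [8,…): after

A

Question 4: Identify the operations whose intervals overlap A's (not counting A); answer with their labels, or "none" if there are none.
overlap test against A [1,7]: concurrent iff the interval meets 1..7
B [2,3]: concurrent
C [4,5]: concurrent
D [6,…): concurrent
E [8,…): after

B, C, D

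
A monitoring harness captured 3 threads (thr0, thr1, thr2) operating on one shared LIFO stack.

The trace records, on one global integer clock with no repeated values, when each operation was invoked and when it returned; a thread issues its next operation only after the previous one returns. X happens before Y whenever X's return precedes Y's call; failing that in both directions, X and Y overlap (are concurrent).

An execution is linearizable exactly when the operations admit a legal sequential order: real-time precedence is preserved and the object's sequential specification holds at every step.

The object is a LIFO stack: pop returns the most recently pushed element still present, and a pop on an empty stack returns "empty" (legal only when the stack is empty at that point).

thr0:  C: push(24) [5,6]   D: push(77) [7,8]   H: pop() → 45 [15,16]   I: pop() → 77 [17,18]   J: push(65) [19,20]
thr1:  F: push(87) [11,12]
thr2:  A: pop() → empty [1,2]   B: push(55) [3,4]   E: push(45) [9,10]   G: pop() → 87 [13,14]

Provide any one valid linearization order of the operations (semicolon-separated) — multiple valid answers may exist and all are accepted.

1. A pop() → empty, leaving stack <>
2. B push(55), leaving stack <55>
3. C push(24), leaving stack <55,24>
4. D push(77), leaving stack <55,24,77>
5. E push(45), leaving stack <55,24,77,45>
6. F push(87), leaving stack <55,24,77,45,87>
7. G pop() → 87, leaving stack <55,24,77,45>
8. H pop() → 45, leaving stack <55,24,77>
9. I pop() → 77, leaving stack <55,24>
10. J push(65), leaving stack <55,24,65>

A; B; C; D; E; F; G; H; I; J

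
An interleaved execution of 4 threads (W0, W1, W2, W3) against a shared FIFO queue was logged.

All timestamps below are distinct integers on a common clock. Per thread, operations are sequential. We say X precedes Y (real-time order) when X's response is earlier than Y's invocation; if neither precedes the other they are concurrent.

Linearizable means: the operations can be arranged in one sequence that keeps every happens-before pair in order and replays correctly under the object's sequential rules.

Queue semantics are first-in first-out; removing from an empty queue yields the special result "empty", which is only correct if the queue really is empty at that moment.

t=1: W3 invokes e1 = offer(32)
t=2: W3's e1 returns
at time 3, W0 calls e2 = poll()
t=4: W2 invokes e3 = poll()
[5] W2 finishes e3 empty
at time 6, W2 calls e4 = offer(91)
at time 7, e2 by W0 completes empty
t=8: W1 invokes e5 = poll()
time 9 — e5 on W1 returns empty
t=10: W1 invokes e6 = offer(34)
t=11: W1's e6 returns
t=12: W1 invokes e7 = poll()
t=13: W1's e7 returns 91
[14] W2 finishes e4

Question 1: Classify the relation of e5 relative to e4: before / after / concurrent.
e5 spans [8,9], e4 spans [6,14]
the intervals overlap in both directions

concurrent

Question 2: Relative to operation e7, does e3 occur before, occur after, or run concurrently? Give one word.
e3 spans [4,5], e7 spans [12,13]
resp(e3)=5 < inv(e7)=12

before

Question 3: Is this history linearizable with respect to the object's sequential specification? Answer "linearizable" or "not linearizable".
cut after 6 events: linearizable; cut after 7 events (e2 responds, time 7): not linearizable
every one of the 2 real-time-consistent orders over 3 completed FIFO queue ops fails the sequential spec
no completion choice of the 1 pending operation (e4) rescues it — every subset was tried
for example e1, e2, e3 (pending dropped) fails at step 2: e2 poll() → empty is not legal there
for example e1, e3, e2 (pending dropped) fails at step 2: e3 poll() → empty is not legal there

not linearizable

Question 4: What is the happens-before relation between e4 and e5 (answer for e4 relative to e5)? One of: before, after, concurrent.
e4 spans [6,14], e5 spans [8,9]
the intervals overlap in both directions

concurrent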